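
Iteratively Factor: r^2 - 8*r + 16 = (r - 4)*(r - 4)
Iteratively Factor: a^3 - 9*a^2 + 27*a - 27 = (a - 3)*(a^2 - 6*a + 9) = (a - 3)^2*(a - 3)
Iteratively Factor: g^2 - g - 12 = (g - 4)*(g + 3)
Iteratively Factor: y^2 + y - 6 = (y + 3)*(y - 2)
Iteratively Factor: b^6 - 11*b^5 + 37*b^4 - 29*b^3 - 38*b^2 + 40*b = (b + 1)*(b^5 - 12*b^4 + 49*b^3 - 78*b^2 + 40*b) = (b - 4)*(b + 1)*(b^4 - 8*b^3 + 17*b^2 - 10*b) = (b - 4)*(b - 2)*(b + 1)*(b^3 - 6*b^2 + 5*b) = b*(b - 4)*(b - 2)*(b + 1)*(b^2 - 6*b + 5) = b*(b - 5)*(b - 4)*(b - 2)*(b + 1)*(b - 1)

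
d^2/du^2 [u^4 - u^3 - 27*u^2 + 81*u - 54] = 12*u^2 - 6*u - 54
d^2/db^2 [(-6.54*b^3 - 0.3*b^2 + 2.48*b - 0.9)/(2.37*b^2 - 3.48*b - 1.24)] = (1.13686837721616e-13*b^5 - 1.13686837721616e-13*b^4 - 173.932272*b^3 - 204.949548*b^2 + 27.93096*b - 49.414512)/(13.312053*b^6 - 58.640436*b^5 + 65.210076*b^4 + 19.217952*b^3 - 34.118352*b^2 - 16.052544*b - 1.906624)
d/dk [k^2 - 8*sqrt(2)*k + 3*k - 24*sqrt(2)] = 2*k - 8*sqrt(2) + 3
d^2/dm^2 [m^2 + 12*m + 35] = 2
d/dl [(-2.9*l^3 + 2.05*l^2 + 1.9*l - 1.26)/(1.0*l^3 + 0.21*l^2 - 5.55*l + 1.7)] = (-2.659*l^4 + 28.39*l^3 - 22.7865*l^2 + 7.4992*l - 3.763)/(1.0*l^6 + 0.42*l^5 - 11.0559*l^4 + 1.069*l^3 + 31.5165*l^2 - 18.87*l + 2.89)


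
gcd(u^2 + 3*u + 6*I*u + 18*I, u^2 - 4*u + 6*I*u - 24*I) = u + 6*I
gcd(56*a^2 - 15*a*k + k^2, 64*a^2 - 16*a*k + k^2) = 8*a - k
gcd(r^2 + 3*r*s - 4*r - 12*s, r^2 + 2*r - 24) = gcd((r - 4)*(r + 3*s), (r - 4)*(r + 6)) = r - 4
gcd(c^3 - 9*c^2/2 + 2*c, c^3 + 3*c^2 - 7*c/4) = c^2 - c/2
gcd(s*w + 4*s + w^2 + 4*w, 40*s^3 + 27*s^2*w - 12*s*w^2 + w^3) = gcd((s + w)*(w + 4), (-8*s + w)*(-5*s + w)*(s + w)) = s + w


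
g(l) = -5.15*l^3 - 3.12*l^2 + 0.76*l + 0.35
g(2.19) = -67.04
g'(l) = -15.45*l^2 - 6.24*l + 0.76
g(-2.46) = 56.27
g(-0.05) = 0.30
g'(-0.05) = 1.03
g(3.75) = -312.26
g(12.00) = -9339.01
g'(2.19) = -87.01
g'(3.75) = -239.91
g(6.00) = -1219.81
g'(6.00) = -592.88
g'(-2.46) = -77.39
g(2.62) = -111.70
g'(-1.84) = -40.07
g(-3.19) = 133.35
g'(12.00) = -2298.92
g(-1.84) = 20.47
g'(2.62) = -121.64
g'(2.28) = -93.78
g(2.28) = -75.18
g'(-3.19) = -136.56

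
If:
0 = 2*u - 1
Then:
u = 1/2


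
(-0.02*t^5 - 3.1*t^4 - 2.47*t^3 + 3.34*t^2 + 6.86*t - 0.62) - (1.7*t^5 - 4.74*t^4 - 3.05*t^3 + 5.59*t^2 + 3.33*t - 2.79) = -1.72*t^5 + 1.64*t^4 + 0.58*t^3 - 2.25*t^2 + 3.53*t + 2.17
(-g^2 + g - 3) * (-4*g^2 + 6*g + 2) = 4*g^4 - 10*g^3 + 16*g^2 - 16*g - 6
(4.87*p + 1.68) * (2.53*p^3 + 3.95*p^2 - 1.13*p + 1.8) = 12.3211*p^4 + 23.4869*p^3 + 1.1329*p^2 + 6.8676*p + 3.024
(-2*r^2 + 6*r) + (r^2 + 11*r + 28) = -r^2 + 17*r + 28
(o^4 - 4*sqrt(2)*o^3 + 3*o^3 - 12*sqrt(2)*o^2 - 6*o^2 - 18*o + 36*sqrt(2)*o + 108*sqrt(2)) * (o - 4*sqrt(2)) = o^5 - 8*sqrt(2)*o^4 + 3*o^4 - 24*sqrt(2)*o^3 + 26*o^3 + 78*o^2 + 60*sqrt(2)*o^2 - 288*o + 180*sqrt(2)*o - 864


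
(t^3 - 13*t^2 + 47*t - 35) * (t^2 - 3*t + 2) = t^5 - 16*t^4 + 88*t^3 - 202*t^2 + 199*t - 70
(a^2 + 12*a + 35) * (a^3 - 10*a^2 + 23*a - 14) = a^5 + 2*a^4 - 62*a^3 - 88*a^2 + 637*a - 490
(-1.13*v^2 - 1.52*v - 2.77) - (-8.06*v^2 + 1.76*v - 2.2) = 6.93*v^2 - 3.28*v - 0.57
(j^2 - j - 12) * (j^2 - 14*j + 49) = j^4 - 15*j^3 + 51*j^2 + 119*j - 588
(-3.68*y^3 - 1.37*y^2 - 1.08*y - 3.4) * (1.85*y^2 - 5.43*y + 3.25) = -6.808*y^5 + 17.4479*y^4 - 6.5189*y^3 - 4.8781*y^2 + 14.952*y - 11.05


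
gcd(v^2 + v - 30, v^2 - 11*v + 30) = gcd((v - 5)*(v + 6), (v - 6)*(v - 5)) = v - 5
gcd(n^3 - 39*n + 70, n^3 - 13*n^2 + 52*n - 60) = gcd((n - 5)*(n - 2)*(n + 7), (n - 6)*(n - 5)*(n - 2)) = n^2 - 7*n + 10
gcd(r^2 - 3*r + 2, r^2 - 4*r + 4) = r - 2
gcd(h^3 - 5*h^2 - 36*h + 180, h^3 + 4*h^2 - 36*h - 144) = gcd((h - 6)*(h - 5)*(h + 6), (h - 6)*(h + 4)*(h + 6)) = h^2 - 36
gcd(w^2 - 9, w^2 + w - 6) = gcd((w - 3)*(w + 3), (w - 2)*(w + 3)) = w + 3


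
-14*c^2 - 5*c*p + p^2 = (-7*c + p)*(2*c + p)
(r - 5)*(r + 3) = r^2 - 2*r - 15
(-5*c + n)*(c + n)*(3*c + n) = -15*c^3 - 17*c^2*n - c*n^2 + n^3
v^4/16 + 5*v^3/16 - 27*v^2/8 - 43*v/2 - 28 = (v/4 + 1/2)*(v/4 + 1)*(v - 8)*(v + 7)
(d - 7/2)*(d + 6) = d^2 + 5*d/2 - 21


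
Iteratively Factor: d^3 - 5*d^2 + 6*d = (d - 2)*(d^2 - 3*d) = (d - 3)*(d - 2)*(d)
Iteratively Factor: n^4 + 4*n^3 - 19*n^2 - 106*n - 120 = (n + 3)*(n^3 + n^2 - 22*n - 40) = (n + 2)*(n + 3)*(n^2 - n - 20) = (n + 2)*(n + 3)*(n + 4)*(n - 5)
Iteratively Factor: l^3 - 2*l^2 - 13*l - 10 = (l + 1)*(l^2 - 3*l - 10) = (l + 1)*(l + 2)*(l - 5)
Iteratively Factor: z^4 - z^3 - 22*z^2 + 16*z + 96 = (z + 4)*(z^3 - 5*z^2 - 2*z + 24) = (z - 4)*(z + 4)*(z^2 - z - 6) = (z - 4)*(z - 3)*(z + 4)*(z + 2)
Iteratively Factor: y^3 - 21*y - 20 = (y + 4)*(y^2 - 4*y - 5) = (y + 1)*(y + 4)*(y - 5)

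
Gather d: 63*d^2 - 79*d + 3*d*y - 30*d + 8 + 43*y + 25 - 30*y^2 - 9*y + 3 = 63*d^2 + d*(3*y - 109) - 30*y^2 + 34*y + 36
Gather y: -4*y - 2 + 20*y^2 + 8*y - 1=20*y^2 + 4*y - 3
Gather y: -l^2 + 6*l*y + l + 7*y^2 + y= -l^2 + l + 7*y^2 + y*(6*l + 1)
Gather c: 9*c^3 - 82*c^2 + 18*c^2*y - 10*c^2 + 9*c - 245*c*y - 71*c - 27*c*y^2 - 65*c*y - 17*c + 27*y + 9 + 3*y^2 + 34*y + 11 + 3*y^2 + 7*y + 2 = 9*c^3 + c^2*(18*y - 92) + c*(-27*y^2 - 310*y - 79) + 6*y^2 + 68*y + 22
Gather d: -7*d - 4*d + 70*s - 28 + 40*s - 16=-11*d + 110*s - 44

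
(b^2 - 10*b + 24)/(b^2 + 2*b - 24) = (b - 6)/(b + 6)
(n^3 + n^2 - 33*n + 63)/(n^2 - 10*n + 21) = (n^2 + 4*n - 21)/(n - 7)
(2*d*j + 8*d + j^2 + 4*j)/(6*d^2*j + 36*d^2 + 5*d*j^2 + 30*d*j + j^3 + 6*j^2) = (j + 4)/(3*d*j + 18*d + j^2 + 6*j)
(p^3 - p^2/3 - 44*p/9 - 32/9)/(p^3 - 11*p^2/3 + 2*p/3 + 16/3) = (p + 4/3)/(p - 2)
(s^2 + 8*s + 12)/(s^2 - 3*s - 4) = (s^2 + 8*s + 12)/(s^2 - 3*s - 4)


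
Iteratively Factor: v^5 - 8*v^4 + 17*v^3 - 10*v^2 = (v)*(v^4 - 8*v^3 + 17*v^2 - 10*v) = v*(v - 1)*(v^3 - 7*v^2 + 10*v) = v*(v - 2)*(v - 1)*(v^2 - 5*v) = v^2*(v - 2)*(v - 1)*(v - 5)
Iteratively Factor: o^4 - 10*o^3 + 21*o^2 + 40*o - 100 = (o - 5)*(o^3 - 5*o^2 - 4*o + 20) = (o - 5)*(o - 2)*(o^2 - 3*o - 10) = (o - 5)^2*(o - 2)*(o + 2)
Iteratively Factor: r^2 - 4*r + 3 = (r - 1)*(r - 3)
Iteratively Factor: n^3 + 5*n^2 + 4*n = (n + 1)*(n^2 + 4*n) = (n + 1)*(n + 4)*(n)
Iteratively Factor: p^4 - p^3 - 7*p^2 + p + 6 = (p - 3)*(p^3 + 2*p^2 - p - 2) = (p - 3)*(p - 1)*(p^2 + 3*p + 2) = (p - 3)*(p - 1)*(p + 2)*(p + 1)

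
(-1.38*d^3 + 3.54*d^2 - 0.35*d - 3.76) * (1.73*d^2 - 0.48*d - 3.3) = -2.3874*d^5 + 6.7866*d^4 + 2.2493*d^3 - 18.0188*d^2 + 2.9598*d + 12.408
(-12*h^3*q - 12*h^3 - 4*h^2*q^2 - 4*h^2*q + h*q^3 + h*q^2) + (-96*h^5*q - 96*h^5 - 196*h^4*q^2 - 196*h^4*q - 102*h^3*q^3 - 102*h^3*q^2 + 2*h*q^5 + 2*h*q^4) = -96*h^5*q - 96*h^5 - 196*h^4*q^2 - 196*h^4*q - 102*h^3*q^3 - 102*h^3*q^2 - 12*h^3*q - 12*h^3 - 4*h^2*q^2 - 4*h^2*q + 2*h*q^5 + 2*h*q^4 + h*q^3 + h*q^2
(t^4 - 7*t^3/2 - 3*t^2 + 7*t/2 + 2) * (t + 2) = t^5 - 3*t^4/2 - 10*t^3 - 5*t^2/2 + 9*t + 4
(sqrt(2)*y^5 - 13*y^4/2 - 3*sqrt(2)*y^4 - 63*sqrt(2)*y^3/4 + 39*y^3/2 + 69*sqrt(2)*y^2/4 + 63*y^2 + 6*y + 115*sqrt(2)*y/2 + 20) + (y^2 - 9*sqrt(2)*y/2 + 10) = sqrt(2)*y^5 - 13*y^4/2 - 3*sqrt(2)*y^4 - 63*sqrt(2)*y^3/4 + 39*y^3/2 + 69*sqrt(2)*y^2/4 + 64*y^2 + 6*y + 53*sqrt(2)*y + 30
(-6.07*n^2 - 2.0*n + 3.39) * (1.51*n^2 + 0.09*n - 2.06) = -9.1657*n^4 - 3.5663*n^3 + 17.4431*n^2 + 4.4251*n - 6.9834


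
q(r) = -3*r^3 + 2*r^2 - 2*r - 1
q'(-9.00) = -767.00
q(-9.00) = 2366.00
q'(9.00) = -695.00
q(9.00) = -2044.00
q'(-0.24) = -3.48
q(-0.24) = -0.36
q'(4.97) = -204.43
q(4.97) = -329.83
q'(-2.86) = -87.06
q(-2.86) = 91.26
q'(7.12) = -429.77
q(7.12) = -996.68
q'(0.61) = -2.91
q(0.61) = -2.16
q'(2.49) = -47.84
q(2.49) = -39.89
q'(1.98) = -29.36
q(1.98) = -20.41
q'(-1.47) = -27.33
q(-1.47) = 15.79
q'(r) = -9*r^2 + 4*r - 2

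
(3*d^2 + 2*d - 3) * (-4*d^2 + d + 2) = -12*d^4 - 5*d^3 + 20*d^2 + d - 6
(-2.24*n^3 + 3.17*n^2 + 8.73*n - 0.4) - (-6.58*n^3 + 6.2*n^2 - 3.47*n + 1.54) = 4.34*n^3 - 3.03*n^2 + 12.2*n - 1.94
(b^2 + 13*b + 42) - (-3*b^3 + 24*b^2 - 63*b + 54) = 3*b^3 - 23*b^2 + 76*b - 12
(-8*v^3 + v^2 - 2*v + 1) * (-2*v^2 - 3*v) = 16*v^5 + 22*v^4 + v^3 + 4*v^2 - 3*v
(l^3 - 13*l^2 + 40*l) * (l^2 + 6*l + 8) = l^5 - 7*l^4 - 30*l^3 + 136*l^2 + 320*l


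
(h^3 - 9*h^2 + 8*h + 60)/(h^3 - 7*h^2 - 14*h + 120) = (h + 2)/(h + 4)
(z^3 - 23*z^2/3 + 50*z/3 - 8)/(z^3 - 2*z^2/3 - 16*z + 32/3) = (z - 3)/(z + 4)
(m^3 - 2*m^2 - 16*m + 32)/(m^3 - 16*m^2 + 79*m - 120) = (m^3 - 2*m^2 - 16*m + 32)/(m^3 - 16*m^2 + 79*m - 120)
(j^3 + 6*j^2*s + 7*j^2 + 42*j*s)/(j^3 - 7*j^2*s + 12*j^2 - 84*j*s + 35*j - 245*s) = j*(-j - 6*s)/(-j^2 + 7*j*s - 5*j + 35*s)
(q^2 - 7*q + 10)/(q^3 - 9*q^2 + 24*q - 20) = 1/(q - 2)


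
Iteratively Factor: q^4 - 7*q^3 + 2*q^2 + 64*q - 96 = (q - 2)*(q^3 - 5*q^2 - 8*q + 48) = (q - 4)*(q - 2)*(q^2 - q - 12) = (q - 4)*(q - 2)*(q + 3)*(q - 4)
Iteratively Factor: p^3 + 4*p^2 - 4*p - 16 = (p + 4)*(p^2 - 4) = (p + 2)*(p + 4)*(p - 2)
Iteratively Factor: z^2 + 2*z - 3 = (z + 3)*(z - 1)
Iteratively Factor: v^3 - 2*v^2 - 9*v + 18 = (v - 2)*(v^2 - 9) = (v - 2)*(v + 3)*(v - 3)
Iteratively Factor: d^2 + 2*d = (d)*(d + 2)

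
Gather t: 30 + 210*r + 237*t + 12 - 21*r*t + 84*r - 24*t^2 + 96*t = 294*r - 24*t^2 + t*(333 - 21*r) + 42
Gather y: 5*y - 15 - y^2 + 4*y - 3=-y^2 + 9*y - 18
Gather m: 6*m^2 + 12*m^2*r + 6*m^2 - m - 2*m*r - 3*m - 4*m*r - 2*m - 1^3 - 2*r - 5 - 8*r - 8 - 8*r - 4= m^2*(12*r + 12) + m*(-6*r - 6) - 18*r - 18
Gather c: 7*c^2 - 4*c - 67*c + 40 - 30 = 7*c^2 - 71*c + 10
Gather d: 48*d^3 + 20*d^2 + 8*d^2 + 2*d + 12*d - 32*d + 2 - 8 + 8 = 48*d^3 + 28*d^2 - 18*d + 2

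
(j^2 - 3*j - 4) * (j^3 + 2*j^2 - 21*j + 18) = j^5 - j^4 - 31*j^3 + 73*j^2 + 30*j - 72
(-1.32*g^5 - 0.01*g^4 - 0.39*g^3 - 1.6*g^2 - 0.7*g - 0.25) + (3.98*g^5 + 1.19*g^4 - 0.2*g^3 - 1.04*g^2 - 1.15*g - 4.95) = 2.66*g^5 + 1.18*g^4 - 0.59*g^3 - 2.64*g^2 - 1.85*g - 5.2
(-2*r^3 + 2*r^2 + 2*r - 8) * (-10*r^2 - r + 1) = 20*r^5 - 18*r^4 - 24*r^3 + 80*r^2 + 10*r - 8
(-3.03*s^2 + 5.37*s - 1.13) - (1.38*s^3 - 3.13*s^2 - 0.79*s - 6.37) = -1.38*s^3 + 0.1*s^2 + 6.16*s + 5.24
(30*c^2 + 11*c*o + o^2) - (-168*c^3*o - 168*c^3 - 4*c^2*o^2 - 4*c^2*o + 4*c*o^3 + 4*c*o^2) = 168*c^3*o + 168*c^3 + 4*c^2*o^2 + 4*c^2*o + 30*c^2 - 4*c*o^3 - 4*c*o^2 + 11*c*o + o^2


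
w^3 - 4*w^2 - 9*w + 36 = (w - 4)*(w - 3)*(w + 3)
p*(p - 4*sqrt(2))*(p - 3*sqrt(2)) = p^3 - 7*sqrt(2)*p^2 + 24*p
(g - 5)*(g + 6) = g^2 + g - 30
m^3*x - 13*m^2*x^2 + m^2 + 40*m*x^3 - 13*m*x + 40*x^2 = (m - 8*x)*(m - 5*x)*(m*x + 1)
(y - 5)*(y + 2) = y^2 - 3*y - 10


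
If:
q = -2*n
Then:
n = -q/2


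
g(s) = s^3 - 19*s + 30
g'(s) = 3*s^2 - 19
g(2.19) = -1.11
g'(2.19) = -4.61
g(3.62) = 8.66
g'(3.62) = 20.31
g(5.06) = 63.41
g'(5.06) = 57.81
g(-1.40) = 53.86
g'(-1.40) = -13.12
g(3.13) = 1.19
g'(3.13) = 10.39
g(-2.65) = 61.74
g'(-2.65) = 2.07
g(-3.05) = 59.58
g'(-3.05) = 8.91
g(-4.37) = 29.58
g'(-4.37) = 38.29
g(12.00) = 1530.00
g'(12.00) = 413.00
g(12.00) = 1530.00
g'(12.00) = 413.00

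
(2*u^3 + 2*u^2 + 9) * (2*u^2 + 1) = 4*u^5 + 4*u^4 + 2*u^3 + 20*u^2 + 9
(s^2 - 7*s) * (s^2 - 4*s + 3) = s^4 - 11*s^3 + 31*s^2 - 21*s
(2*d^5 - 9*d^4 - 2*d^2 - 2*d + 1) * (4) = 8*d^5 - 36*d^4 - 8*d^2 - 8*d + 4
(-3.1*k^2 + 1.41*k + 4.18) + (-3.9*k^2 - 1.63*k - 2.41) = -7.0*k^2 - 0.22*k + 1.77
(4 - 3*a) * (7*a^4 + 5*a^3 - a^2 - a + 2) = -21*a^5 + 13*a^4 + 23*a^3 - a^2 - 10*a + 8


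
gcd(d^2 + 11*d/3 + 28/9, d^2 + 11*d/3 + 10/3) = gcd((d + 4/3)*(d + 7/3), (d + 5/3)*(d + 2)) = 1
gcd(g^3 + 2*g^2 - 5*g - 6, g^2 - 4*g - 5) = g + 1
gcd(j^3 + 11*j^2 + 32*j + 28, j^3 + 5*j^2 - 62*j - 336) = j + 7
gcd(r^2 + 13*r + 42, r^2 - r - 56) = r + 7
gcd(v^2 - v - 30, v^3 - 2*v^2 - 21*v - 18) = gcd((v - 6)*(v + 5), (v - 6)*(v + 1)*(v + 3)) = v - 6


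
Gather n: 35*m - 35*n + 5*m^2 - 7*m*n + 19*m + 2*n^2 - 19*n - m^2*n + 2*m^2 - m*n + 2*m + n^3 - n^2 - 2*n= 7*m^2 + 56*m + n^3 + n^2 + n*(-m^2 - 8*m - 56)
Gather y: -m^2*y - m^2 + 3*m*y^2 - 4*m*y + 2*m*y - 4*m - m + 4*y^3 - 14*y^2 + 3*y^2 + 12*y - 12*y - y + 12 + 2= -m^2 - 5*m + 4*y^3 + y^2*(3*m - 11) + y*(-m^2 - 2*m - 1) + 14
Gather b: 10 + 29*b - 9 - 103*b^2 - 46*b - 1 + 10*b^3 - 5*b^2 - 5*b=10*b^3 - 108*b^2 - 22*b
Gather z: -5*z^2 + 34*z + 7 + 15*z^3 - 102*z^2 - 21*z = 15*z^3 - 107*z^2 + 13*z + 7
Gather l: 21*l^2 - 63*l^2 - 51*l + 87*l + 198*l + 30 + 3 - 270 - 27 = -42*l^2 + 234*l - 264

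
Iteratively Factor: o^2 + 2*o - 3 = (o - 1)*(o + 3)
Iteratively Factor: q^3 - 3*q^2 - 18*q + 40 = (q + 4)*(q^2 - 7*q + 10) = (q - 2)*(q + 4)*(q - 5)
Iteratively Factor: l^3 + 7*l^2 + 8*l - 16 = (l - 1)*(l^2 + 8*l + 16) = (l - 1)*(l + 4)*(l + 4)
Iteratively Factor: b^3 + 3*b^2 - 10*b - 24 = (b + 2)*(b^2 + b - 12) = (b + 2)*(b + 4)*(b - 3)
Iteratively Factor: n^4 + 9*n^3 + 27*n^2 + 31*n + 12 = (n + 1)*(n^3 + 8*n^2 + 19*n + 12) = (n + 1)*(n + 4)*(n^2 + 4*n + 3) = (n + 1)^2*(n + 4)*(n + 3)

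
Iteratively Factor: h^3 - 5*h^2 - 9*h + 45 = (h - 3)*(h^2 - 2*h - 15) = (h - 3)*(h + 3)*(h - 5)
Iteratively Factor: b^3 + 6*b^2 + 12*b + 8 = (b + 2)*(b^2 + 4*b + 4) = (b + 2)^2*(b + 2)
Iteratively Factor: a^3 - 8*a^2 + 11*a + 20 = (a - 4)*(a^2 - 4*a - 5) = (a - 5)*(a - 4)*(a + 1)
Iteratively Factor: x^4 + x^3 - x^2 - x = (x - 1)*(x^3 + 2*x^2 + x) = (x - 1)*(x + 1)*(x^2 + x) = x*(x - 1)*(x + 1)*(x + 1)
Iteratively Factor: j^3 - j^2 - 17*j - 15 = (j + 1)*(j^2 - 2*j - 15) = (j + 1)*(j + 3)*(j - 5)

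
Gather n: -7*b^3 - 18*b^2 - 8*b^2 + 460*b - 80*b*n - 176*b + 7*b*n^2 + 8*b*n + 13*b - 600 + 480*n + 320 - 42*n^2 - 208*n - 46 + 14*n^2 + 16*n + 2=-7*b^3 - 26*b^2 + 297*b + n^2*(7*b - 28) + n*(288 - 72*b) - 324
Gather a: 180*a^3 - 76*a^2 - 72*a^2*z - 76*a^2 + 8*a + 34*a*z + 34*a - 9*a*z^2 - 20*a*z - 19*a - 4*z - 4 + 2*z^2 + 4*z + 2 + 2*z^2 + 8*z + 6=180*a^3 + a^2*(-72*z - 152) + a*(-9*z^2 + 14*z + 23) + 4*z^2 + 8*z + 4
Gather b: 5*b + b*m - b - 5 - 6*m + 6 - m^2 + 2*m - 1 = b*(m + 4) - m^2 - 4*m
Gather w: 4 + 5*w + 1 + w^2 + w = w^2 + 6*w + 5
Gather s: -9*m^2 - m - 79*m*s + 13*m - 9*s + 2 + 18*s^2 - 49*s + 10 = -9*m^2 + 12*m + 18*s^2 + s*(-79*m - 58) + 12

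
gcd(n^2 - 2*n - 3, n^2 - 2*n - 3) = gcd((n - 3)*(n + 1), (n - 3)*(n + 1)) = n^2 - 2*n - 3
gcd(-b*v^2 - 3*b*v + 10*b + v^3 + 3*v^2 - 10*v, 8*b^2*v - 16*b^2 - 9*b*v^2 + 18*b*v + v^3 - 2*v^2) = -b*v + 2*b + v^2 - 2*v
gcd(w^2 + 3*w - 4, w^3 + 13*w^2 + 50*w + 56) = w + 4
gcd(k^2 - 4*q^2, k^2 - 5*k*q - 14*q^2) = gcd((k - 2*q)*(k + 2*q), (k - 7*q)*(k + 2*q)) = k + 2*q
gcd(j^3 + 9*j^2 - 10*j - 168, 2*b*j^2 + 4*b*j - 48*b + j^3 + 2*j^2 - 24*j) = j^2 + 2*j - 24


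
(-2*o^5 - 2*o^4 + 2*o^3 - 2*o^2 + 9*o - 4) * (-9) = 18*o^5 + 18*o^4 - 18*o^3 + 18*o^2 - 81*o + 36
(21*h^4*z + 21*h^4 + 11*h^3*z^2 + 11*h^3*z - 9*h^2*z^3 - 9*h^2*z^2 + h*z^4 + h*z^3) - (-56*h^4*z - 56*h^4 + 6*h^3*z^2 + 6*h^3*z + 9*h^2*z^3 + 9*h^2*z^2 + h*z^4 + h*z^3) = 77*h^4*z + 77*h^4 + 5*h^3*z^2 + 5*h^3*z - 18*h^2*z^3 - 18*h^2*z^2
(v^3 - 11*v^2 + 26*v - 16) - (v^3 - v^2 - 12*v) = -10*v^2 + 38*v - 16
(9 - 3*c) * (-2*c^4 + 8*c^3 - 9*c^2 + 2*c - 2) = 6*c^5 - 42*c^4 + 99*c^3 - 87*c^2 + 24*c - 18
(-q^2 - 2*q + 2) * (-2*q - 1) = 2*q^3 + 5*q^2 - 2*q - 2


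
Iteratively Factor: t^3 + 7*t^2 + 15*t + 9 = (t + 3)*(t^2 + 4*t + 3) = (t + 3)^2*(t + 1)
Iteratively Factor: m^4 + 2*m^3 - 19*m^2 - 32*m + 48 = (m - 1)*(m^3 + 3*m^2 - 16*m - 48) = (m - 4)*(m - 1)*(m^2 + 7*m + 12) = (m - 4)*(m - 1)*(m + 4)*(m + 3)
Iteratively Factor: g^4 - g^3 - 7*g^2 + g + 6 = (g - 3)*(g^3 + 2*g^2 - g - 2) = (g - 3)*(g + 2)*(g^2 - 1) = (g - 3)*(g - 1)*(g + 2)*(g + 1)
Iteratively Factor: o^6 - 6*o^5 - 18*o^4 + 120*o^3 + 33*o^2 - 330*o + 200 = (o - 5)*(o^5 - o^4 - 23*o^3 + 5*o^2 + 58*o - 40) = (o - 5)*(o + 4)*(o^4 - 5*o^3 - 3*o^2 + 17*o - 10) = (o - 5)^2*(o + 4)*(o^3 - 3*o + 2) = (o - 5)^2*(o - 1)*(o + 4)*(o^2 + o - 2) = (o - 5)^2*(o - 1)^2*(o + 4)*(o + 2)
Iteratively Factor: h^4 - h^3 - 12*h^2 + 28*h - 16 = (h - 2)*(h^3 + h^2 - 10*h + 8) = (h - 2)^2*(h^2 + 3*h - 4) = (h - 2)^2*(h + 4)*(h - 1)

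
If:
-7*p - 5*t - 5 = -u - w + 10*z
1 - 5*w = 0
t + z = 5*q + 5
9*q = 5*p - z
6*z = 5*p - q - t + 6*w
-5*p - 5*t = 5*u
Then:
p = -556/405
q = -737/1215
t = 4097/1215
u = -2429/1215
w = 1/5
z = -569/405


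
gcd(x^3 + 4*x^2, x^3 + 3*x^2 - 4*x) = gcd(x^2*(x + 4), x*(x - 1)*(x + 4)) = x^2 + 4*x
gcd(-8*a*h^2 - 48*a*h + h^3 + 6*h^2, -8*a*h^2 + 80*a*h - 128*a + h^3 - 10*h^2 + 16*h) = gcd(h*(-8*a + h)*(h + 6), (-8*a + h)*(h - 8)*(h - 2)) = 8*a - h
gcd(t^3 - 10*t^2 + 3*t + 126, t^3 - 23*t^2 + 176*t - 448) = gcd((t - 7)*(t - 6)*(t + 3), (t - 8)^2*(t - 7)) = t - 7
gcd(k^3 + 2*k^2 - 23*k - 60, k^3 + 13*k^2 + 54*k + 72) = k^2 + 7*k + 12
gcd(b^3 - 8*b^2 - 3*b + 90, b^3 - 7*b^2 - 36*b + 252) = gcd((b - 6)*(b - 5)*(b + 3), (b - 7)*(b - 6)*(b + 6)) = b - 6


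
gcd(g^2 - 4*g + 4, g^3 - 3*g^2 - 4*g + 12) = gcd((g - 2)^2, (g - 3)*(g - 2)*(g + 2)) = g - 2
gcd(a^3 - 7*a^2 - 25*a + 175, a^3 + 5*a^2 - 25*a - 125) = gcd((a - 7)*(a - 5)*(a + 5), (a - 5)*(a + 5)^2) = a^2 - 25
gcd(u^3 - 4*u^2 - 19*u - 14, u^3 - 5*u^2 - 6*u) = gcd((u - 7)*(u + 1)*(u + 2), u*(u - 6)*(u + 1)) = u + 1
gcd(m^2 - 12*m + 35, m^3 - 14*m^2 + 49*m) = m - 7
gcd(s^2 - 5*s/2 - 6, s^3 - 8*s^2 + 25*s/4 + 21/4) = 1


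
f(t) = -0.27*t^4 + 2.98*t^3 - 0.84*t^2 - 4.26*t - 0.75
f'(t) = -1.08*t^3 + 8.94*t^2 - 1.68*t - 4.26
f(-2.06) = -26.45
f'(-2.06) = 46.58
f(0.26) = -1.86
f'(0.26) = -4.11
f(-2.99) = -96.76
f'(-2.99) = 109.56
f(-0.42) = 0.66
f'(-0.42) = -1.90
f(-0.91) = 0.00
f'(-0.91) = 5.49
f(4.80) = 145.69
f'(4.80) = 74.21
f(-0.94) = -0.17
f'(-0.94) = 6.12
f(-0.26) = 0.25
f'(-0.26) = -3.20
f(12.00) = -622.11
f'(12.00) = -603.30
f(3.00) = 37.50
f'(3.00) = 42.00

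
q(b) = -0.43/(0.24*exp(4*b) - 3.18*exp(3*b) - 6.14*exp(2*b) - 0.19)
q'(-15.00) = 0.00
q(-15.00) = 2.26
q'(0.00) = -0.10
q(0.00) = 0.05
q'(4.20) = 0.00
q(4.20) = -0.00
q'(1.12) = -0.01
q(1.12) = 0.00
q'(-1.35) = -0.98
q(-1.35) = 0.65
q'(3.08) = 0.00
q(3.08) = -0.00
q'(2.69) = 0.14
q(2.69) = 0.00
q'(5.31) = 0.00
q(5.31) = -0.00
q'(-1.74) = -1.18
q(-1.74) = 1.09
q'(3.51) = 0.00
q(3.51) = -0.00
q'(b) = -0.43*(-0.96*exp(4*b) + 9.54*exp(3*b) + 12.28*exp(2*b))/(0.24*exp(4*b) - 3.18*exp(3*b) - 6.14*exp(2*b) - 0.19)^2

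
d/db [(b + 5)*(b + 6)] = 2*b + 11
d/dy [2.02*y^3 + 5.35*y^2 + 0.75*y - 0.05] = 6.06*y^2 + 10.7*y + 0.75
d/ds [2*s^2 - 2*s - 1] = 4*s - 2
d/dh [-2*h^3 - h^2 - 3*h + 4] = -6*h^2 - 2*h - 3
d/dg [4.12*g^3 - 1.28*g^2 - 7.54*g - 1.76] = 12.36*g^2 - 2.56*g - 7.54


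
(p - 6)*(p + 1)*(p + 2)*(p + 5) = p^4 + 2*p^3 - 31*p^2 - 92*p - 60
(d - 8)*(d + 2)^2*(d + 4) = d^4 - 44*d^2 - 144*d - 128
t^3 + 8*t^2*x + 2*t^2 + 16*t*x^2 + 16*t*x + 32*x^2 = (t + 2)*(t + 4*x)^2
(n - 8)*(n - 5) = n^2 - 13*n + 40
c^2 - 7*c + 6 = (c - 6)*(c - 1)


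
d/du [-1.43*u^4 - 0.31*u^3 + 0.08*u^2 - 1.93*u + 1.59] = -5.72*u^3 - 0.93*u^2 + 0.16*u - 1.93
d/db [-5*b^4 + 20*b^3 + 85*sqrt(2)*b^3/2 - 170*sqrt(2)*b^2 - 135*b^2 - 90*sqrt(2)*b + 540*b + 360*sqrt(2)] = -20*b^3 + 60*b^2 + 255*sqrt(2)*b^2/2 - 340*sqrt(2)*b - 270*b - 90*sqrt(2) + 540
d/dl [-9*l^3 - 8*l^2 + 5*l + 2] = -27*l^2 - 16*l + 5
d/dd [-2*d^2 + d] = 1 - 4*d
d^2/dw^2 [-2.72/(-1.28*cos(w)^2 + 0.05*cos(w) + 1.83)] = (17.825792*(1 - cos(w)^2)^2 - 0.52224*cos(w)^3 + 34.405008*cos(w)^2 + 0.7956*cos(w) - 30.582048)/(-1.28*cos(w)^2 + 0.05*cos(w) + 1.83)^3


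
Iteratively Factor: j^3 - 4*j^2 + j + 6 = (j - 3)*(j^2 - j - 2) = (j - 3)*(j - 2)*(j + 1)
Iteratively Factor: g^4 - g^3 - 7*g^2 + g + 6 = (g - 1)*(g^3 - 7*g - 6) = (g - 1)*(g + 1)*(g^2 - g - 6) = (g - 1)*(g + 1)*(g + 2)*(g - 3)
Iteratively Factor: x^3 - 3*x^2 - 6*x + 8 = (x + 2)*(x^2 - 5*x + 4) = (x - 4)*(x + 2)*(x - 1)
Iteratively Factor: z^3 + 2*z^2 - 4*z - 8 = (z + 2)*(z^2 - 4) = (z - 2)*(z + 2)*(z + 2)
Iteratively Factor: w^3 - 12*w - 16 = (w + 2)*(w^2 - 2*w - 8) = (w - 4)*(w + 2)*(w + 2)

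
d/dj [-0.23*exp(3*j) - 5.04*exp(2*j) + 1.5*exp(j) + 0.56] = (-0.69*exp(2*j) - 10.08*exp(j) + 1.5)*exp(j)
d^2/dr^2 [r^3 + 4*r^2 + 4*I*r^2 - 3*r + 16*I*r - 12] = 6*r + 8 + 8*I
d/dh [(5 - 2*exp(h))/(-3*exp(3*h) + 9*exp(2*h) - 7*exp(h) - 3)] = (-12*exp(3*h) + 63*exp(2*h) - 90*exp(h) + 41)*exp(h)/(9*exp(6*h) - 54*exp(5*h) + 123*exp(4*h) - 108*exp(3*h) - 5*exp(2*h) + 42*exp(h) + 9)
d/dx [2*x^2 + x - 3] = 4*x + 1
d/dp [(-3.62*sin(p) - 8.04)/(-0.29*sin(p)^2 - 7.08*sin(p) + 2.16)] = (-4.6632*sin(p) + 0.5249*cos(2*p) - 65.2673)*cos(p)/(0.29*sin(p)^2 + 7.08*sin(p) - 2.16)^2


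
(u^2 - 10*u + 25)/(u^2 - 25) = (u - 5)/(u + 5)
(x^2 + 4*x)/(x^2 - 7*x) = (x + 4)/(x - 7)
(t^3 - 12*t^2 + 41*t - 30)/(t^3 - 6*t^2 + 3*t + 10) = (t^2 - 7*t + 6)/(t^2 - t - 2)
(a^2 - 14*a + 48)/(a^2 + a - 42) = (a - 8)/(a + 7)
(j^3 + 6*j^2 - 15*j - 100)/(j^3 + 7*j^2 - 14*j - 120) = (j + 5)/(j + 6)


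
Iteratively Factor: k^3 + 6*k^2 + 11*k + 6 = (k + 3)*(k^2 + 3*k + 2) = (k + 1)*(k + 3)*(k + 2)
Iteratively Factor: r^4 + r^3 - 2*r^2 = (r)*(r^3 + r^2 - 2*r) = r^2*(r^2 + r - 2) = r^2*(r + 2)*(r - 1)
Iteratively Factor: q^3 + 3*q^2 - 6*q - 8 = (q + 1)*(q^2 + 2*q - 8) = (q + 1)*(q + 4)*(q - 2)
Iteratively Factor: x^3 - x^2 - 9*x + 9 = (x - 3)*(x^2 + 2*x - 3) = (x - 3)*(x + 3)*(x - 1)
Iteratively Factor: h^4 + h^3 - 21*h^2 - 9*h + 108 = (h - 3)*(h^3 + 4*h^2 - 9*h - 36) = (h - 3)*(h + 4)*(h^2 - 9) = (h - 3)^2*(h + 4)*(h + 3)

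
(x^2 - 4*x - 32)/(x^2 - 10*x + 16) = (x + 4)/(x - 2)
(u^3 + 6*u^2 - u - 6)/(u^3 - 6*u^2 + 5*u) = (u^2 + 7*u + 6)/(u*(u - 5))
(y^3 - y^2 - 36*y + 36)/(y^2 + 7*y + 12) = (y^3 - y^2 - 36*y + 36)/(y^2 + 7*y + 12)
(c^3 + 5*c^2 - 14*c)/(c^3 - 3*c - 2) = c*(c + 7)/(c^2 + 2*c + 1)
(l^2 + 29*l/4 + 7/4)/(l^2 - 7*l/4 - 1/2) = (l + 7)/(l - 2)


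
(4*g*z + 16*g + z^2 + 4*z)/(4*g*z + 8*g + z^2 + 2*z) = (z + 4)/(z + 2)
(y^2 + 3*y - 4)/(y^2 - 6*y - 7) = (-y^2 - 3*y + 4)/(-y^2 + 6*y + 7)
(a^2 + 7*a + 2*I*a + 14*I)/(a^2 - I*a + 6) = (a + 7)/(a - 3*I)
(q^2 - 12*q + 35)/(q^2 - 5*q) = (q - 7)/q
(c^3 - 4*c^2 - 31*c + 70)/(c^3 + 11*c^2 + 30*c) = (c^2 - 9*c + 14)/(c*(c + 6))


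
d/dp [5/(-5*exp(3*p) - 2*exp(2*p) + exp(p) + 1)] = (75*exp(2*p) + 20*exp(p) - 5)*exp(p)/(5*exp(3*p) + 2*exp(2*p) - exp(p) - 1)^2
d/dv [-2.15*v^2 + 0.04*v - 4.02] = 0.04 - 4.3*v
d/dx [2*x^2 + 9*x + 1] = 4*x + 9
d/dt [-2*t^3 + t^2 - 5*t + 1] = -6*t^2 + 2*t - 5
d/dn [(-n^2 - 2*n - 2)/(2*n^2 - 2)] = (n^2 + 3*n + 1)/(n^4 - 2*n^2 + 1)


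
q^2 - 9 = (q - 3)*(q + 3)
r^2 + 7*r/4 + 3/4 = (r + 3/4)*(r + 1)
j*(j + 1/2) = j^2 + j/2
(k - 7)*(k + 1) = k^2 - 6*k - 7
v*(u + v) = u*v + v^2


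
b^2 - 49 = (b - 7)*(b + 7)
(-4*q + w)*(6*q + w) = -24*q^2 + 2*q*w + w^2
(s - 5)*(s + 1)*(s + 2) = s^3 - 2*s^2 - 13*s - 10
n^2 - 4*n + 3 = (n - 3)*(n - 1)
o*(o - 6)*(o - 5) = o^3 - 11*o^2 + 30*o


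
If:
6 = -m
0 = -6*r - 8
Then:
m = -6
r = -4/3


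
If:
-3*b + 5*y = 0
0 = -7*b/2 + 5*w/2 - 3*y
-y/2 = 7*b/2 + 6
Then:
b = -30/19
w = -318/95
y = -18/19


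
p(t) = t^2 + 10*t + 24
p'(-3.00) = 4.00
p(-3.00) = 3.00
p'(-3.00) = 4.00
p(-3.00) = 3.00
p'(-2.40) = 5.20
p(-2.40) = 5.76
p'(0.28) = 10.56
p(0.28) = 26.88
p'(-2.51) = 4.98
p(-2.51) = 5.20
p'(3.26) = 16.52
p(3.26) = 67.23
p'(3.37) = 16.74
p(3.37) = 69.06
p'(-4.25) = 1.50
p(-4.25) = -0.44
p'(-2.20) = 5.60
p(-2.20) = 6.84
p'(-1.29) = 7.42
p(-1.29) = 12.76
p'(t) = 2*t + 10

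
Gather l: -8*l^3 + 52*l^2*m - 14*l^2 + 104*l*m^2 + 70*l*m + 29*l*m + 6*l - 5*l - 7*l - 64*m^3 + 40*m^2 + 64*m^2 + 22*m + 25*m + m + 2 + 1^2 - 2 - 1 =-8*l^3 + l^2*(52*m - 14) + l*(104*m^2 + 99*m - 6) - 64*m^3 + 104*m^2 + 48*m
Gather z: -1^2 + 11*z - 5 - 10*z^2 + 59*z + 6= -10*z^2 + 70*z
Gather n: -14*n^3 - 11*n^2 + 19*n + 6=-14*n^3 - 11*n^2 + 19*n + 6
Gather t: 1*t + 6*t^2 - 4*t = 6*t^2 - 3*t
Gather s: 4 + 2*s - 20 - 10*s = -8*s - 16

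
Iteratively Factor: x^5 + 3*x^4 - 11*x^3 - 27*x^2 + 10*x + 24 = (x + 2)*(x^4 + x^3 - 13*x^2 - x + 12) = (x - 3)*(x + 2)*(x^3 + 4*x^2 - x - 4) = (x - 3)*(x - 1)*(x + 2)*(x^2 + 5*x + 4) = (x - 3)*(x - 1)*(x + 1)*(x + 2)*(x + 4)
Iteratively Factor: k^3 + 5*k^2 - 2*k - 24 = (k + 3)*(k^2 + 2*k - 8) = (k - 2)*(k + 3)*(k + 4)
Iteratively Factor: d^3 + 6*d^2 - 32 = (d + 4)*(d^2 + 2*d - 8) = (d + 4)^2*(d - 2)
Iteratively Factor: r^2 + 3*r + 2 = (r + 2)*(r + 1)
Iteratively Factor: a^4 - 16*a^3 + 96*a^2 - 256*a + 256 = (a - 4)*(a^3 - 12*a^2 + 48*a - 64) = (a - 4)^2*(a^2 - 8*a + 16) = (a - 4)^3*(a - 4)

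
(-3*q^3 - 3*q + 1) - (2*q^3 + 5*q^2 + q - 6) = -5*q^3 - 5*q^2 - 4*q + 7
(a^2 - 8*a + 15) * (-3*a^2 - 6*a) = -3*a^4 + 18*a^3 + 3*a^2 - 90*a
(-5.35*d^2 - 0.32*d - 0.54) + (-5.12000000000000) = -5.35*d^2 - 0.32*d - 5.66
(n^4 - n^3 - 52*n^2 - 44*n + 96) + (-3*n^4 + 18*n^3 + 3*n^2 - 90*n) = -2*n^4 + 17*n^3 - 49*n^2 - 134*n + 96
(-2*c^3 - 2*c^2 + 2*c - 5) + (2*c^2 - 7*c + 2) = -2*c^3 - 5*c - 3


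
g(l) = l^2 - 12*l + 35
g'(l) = 2*l - 12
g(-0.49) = 41.12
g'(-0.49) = -12.98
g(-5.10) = 122.21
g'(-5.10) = -22.20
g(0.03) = 34.64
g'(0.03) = -11.94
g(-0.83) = 45.65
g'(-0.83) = -13.66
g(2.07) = 14.44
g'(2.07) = -7.86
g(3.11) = 7.35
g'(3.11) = -5.78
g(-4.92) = 118.25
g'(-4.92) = -21.84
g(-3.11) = 81.99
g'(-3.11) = -18.22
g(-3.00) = 80.00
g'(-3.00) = -18.00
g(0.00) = 35.00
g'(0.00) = -12.00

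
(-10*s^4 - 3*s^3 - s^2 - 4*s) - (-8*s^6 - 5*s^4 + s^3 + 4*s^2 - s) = 8*s^6 - 5*s^4 - 4*s^3 - 5*s^2 - 3*s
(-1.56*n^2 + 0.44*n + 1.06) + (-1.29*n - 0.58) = -1.56*n^2 - 0.85*n + 0.48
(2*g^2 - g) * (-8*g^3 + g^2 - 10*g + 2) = -16*g^5 + 10*g^4 - 21*g^3 + 14*g^2 - 2*g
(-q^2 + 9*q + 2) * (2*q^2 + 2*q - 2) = -2*q^4 + 16*q^3 + 24*q^2 - 14*q - 4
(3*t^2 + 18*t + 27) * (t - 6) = 3*t^3 - 81*t - 162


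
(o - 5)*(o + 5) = o^2 - 25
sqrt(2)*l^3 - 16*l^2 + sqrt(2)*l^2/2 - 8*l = l*(l - 8*sqrt(2))*(sqrt(2)*l + sqrt(2)/2)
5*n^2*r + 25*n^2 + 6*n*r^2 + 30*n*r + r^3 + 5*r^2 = (n + r)*(5*n + r)*(r + 5)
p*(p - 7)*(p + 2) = p^3 - 5*p^2 - 14*p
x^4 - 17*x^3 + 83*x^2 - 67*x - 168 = (x - 8)*(x - 7)*(x - 3)*(x + 1)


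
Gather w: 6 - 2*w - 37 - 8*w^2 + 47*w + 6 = -8*w^2 + 45*w - 25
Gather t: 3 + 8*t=8*t + 3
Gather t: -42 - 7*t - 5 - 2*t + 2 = -9*t - 45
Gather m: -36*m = -36*m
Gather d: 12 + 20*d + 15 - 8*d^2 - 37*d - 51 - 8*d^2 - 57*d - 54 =-16*d^2 - 74*d - 78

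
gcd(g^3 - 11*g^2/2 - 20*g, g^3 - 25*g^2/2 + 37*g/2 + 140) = g^2 - 11*g/2 - 20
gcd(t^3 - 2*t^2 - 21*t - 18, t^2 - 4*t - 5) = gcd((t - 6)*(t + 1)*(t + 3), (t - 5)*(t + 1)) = t + 1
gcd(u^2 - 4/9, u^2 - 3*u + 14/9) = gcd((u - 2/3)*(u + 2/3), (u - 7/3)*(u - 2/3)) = u - 2/3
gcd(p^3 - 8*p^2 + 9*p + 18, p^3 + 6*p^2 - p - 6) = p + 1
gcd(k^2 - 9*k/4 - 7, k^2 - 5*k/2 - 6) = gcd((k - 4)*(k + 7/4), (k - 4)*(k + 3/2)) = k - 4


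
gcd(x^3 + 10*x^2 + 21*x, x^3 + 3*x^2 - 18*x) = x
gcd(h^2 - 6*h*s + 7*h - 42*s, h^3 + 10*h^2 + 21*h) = h + 7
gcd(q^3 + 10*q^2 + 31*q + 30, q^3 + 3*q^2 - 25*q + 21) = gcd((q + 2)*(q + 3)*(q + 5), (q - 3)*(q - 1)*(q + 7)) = 1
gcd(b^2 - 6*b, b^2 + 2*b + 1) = 1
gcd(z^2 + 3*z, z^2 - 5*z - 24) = z + 3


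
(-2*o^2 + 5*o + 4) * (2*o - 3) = -4*o^3 + 16*o^2 - 7*o - 12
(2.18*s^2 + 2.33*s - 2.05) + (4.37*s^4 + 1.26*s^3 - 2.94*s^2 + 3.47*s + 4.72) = 4.37*s^4 + 1.26*s^3 - 0.76*s^2 + 5.8*s + 2.67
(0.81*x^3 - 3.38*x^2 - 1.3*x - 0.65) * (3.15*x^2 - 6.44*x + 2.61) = 2.5515*x^5 - 15.8634*x^4 + 19.7863*x^3 - 2.4973*x^2 + 0.793000000000001*x - 1.6965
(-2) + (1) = -1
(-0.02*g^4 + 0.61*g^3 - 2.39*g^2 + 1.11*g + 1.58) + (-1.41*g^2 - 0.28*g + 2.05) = -0.02*g^4 + 0.61*g^3 - 3.8*g^2 + 0.83*g + 3.63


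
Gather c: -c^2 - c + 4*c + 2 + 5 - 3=-c^2 + 3*c + 4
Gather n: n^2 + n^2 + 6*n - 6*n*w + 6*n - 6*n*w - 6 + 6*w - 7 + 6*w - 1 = 2*n^2 + n*(12 - 12*w) + 12*w - 14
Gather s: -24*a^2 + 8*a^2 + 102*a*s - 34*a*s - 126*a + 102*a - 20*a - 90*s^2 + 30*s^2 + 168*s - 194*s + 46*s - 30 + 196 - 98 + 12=-16*a^2 - 44*a - 60*s^2 + s*(68*a + 20) + 80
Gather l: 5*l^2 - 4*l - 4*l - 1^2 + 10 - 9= 5*l^2 - 8*l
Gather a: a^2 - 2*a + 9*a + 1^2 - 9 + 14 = a^2 + 7*a + 6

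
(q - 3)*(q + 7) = q^2 + 4*q - 21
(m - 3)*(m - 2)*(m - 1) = m^3 - 6*m^2 + 11*m - 6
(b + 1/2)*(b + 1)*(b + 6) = b^3 + 15*b^2/2 + 19*b/2 + 3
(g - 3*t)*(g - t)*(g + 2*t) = g^3 - 2*g^2*t - 5*g*t^2 + 6*t^3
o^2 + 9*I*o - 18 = (o + 3*I)*(o + 6*I)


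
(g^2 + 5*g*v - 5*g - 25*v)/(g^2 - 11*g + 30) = (g + 5*v)/(g - 6)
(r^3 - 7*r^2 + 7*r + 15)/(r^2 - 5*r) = r - 2 - 3/r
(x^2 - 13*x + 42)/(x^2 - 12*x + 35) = (x - 6)/(x - 5)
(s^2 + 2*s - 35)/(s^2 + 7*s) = (s - 5)/s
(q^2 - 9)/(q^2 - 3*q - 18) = (q - 3)/(q - 6)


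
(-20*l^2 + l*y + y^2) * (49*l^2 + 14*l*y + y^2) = -980*l^4 - 231*l^3*y + 43*l^2*y^2 + 15*l*y^3 + y^4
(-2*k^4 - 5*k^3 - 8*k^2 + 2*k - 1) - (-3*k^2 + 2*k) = -2*k^4 - 5*k^3 - 5*k^2 - 1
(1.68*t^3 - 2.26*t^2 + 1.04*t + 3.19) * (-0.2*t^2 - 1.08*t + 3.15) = -0.336*t^5 - 1.3624*t^4 + 7.5248*t^3 - 8.8802*t^2 - 0.1692*t + 10.0485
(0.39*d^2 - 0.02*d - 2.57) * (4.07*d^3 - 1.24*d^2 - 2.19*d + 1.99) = 1.5873*d^5 - 0.565*d^4 - 11.2892*d^3 + 4.0067*d^2 + 5.5885*d - 5.1143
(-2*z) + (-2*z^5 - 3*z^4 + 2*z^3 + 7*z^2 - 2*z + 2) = -2*z^5 - 3*z^4 + 2*z^3 + 7*z^2 - 4*z + 2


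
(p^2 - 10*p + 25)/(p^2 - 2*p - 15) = (p - 5)/(p + 3)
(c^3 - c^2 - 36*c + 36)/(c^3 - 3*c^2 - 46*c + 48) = (c - 6)/(c - 8)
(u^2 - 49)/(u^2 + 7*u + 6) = (u^2 - 49)/(u^2 + 7*u + 6)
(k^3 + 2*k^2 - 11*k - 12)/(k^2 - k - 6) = (k^2 + 5*k + 4)/(k + 2)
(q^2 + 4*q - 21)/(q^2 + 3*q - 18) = (q + 7)/(q + 6)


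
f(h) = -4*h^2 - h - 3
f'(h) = -8*h - 1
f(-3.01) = -36.23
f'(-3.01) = 23.08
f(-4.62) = -83.76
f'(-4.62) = 35.96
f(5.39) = -124.60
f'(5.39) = -44.12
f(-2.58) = -27.05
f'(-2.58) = 19.64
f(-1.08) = -6.59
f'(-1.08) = 7.64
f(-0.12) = -2.94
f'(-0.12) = -0.04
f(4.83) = -101.15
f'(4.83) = -39.64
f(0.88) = -6.98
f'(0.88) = -8.04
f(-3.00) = -36.00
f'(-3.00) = 23.00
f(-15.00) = -888.00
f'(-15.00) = 119.00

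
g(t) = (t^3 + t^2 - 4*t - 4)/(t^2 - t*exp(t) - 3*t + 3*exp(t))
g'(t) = (3*t^2 + 2*t - 4)/(t^2 - t*exp(t) - 3*t + 3*exp(t)) + (t^3 + t^2 - 4*t - 4)*(t*exp(t) - 2*t - 2*exp(t) + 3)/(t^2 - t*exp(t) - 3*t + 3*exp(t))^2 = ((3*t^2 + 2*t - 4)*(t^2 - t*exp(t) - 3*t + 3*exp(t)) + (t^3 + t^2 - 4*t - 4)*(t*exp(t) - 2*t - 2*exp(t) + 3))/(t^2 - t*exp(t) - 3*t + 3*exp(t))^2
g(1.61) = -0.78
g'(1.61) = 1.84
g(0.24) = -1.72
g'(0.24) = -1.35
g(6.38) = -0.14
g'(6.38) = 0.11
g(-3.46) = -0.87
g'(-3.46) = 0.73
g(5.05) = -0.42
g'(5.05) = 0.37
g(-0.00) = -1.33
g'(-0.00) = -1.78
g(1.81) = -0.40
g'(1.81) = 1.98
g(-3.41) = -0.83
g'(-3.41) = 0.73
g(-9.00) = -5.70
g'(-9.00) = 0.94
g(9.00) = -0.02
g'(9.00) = 0.01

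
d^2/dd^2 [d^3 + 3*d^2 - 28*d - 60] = 6*d + 6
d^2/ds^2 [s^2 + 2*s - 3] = 2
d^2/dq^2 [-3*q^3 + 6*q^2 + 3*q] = 12 - 18*q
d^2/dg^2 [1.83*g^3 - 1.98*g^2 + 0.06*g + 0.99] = 10.98*g - 3.96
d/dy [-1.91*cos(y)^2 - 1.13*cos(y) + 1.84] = (3.82*cos(y) + 1.13)*sin(y)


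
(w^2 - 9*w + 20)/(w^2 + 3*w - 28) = (w - 5)/(w + 7)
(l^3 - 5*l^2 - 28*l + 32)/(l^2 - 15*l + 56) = (l^2 + 3*l - 4)/(l - 7)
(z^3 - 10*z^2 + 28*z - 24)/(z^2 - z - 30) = (z^2 - 4*z + 4)/(z + 5)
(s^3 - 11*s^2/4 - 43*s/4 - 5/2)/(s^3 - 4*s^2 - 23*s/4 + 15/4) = (4*s^2 + 9*s + 2)/(4*s^2 + 4*s - 3)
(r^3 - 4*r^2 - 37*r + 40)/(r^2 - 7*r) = (r^3 - 4*r^2 - 37*r + 40)/(r*(r - 7))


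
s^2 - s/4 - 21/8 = (s - 7/4)*(s + 3/2)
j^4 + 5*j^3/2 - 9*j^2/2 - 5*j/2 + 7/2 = (j - 1)^2*(j + 1)*(j + 7/2)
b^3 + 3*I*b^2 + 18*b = b*(b - 3*I)*(b + 6*I)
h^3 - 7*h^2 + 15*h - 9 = (h - 3)^2*(h - 1)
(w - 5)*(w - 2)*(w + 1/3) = w^3 - 20*w^2/3 + 23*w/3 + 10/3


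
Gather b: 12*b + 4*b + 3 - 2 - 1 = 16*b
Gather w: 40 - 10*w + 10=50 - 10*w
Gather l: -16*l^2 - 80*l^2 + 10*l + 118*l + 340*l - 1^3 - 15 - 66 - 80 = -96*l^2 + 468*l - 162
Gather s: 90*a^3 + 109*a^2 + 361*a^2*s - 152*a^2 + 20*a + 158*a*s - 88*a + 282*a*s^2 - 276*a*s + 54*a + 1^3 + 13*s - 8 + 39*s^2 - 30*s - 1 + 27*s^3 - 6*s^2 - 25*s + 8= 90*a^3 - 43*a^2 - 14*a + 27*s^3 + s^2*(282*a + 33) + s*(361*a^2 - 118*a - 42)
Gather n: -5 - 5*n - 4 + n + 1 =-4*n - 8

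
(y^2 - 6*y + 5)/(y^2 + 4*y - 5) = (y - 5)/(y + 5)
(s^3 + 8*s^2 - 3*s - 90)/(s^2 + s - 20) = (s^2 + 3*s - 18)/(s - 4)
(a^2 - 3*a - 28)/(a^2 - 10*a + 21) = (a + 4)/(a - 3)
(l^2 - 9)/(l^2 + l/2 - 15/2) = 2*(l - 3)/(2*l - 5)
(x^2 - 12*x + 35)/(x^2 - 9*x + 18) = (x^2 - 12*x + 35)/(x^2 - 9*x + 18)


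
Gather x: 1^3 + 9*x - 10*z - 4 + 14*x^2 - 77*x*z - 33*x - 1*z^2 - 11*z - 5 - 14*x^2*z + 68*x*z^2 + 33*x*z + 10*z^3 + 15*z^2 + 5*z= x^2*(14 - 14*z) + x*(68*z^2 - 44*z - 24) + 10*z^3 + 14*z^2 - 16*z - 8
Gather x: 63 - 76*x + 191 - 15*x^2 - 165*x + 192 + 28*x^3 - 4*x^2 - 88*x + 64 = 28*x^3 - 19*x^2 - 329*x + 510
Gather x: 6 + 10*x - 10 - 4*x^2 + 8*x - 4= -4*x^2 + 18*x - 8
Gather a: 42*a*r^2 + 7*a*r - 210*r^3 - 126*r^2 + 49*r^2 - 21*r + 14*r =a*(42*r^2 + 7*r) - 210*r^3 - 77*r^2 - 7*r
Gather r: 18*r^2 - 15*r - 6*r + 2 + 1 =18*r^2 - 21*r + 3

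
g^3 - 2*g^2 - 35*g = g*(g - 7)*(g + 5)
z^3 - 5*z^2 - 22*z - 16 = (z - 8)*(z + 1)*(z + 2)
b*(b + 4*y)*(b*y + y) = b^3*y + 4*b^2*y^2 + b^2*y + 4*b*y^2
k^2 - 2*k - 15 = (k - 5)*(k + 3)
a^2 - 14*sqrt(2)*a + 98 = (a - 7*sqrt(2))^2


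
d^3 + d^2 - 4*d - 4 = (d - 2)*(d + 1)*(d + 2)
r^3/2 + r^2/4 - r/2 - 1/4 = (r/2 + 1/4)*(r - 1)*(r + 1)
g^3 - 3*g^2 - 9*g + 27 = (g - 3)^2*(g + 3)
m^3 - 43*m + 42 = (m - 6)*(m - 1)*(m + 7)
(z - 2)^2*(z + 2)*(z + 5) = z^4 + 3*z^3 - 14*z^2 - 12*z + 40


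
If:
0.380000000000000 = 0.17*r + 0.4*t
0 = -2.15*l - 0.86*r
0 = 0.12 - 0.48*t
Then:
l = -0.66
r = 1.65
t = 0.25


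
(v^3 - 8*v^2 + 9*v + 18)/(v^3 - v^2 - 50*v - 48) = (v^2 - 9*v + 18)/(v^2 - 2*v - 48)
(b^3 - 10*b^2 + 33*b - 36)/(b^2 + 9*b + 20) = (b^3 - 10*b^2 + 33*b - 36)/(b^2 + 9*b + 20)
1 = 1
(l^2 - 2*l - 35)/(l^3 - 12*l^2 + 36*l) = (l^2 - 2*l - 35)/(l*(l^2 - 12*l + 36))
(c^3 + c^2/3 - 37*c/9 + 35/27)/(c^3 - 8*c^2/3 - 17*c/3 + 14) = (c^2 - 2*c + 5/9)/(c^2 - 5*c + 6)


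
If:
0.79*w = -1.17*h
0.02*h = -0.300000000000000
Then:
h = -15.00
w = 22.22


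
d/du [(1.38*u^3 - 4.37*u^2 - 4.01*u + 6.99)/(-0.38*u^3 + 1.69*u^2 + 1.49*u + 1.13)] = (2.22044604925031e-16*u^5 + 0.671599999999998*u^4 + 1.0648*u^3 + 12.9124*u^2 - 33.5024*u - 14.9464)/(0.1444*u^6 - 1.2844*u^5 + 1.7237*u^4 + 4.1774*u^3 + 6.0395*u^2 + 3.3674*u + 1.2769)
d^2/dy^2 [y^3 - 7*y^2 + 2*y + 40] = 6*y - 14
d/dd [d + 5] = 1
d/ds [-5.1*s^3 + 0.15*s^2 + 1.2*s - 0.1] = -15.3*s^2 + 0.3*s + 1.2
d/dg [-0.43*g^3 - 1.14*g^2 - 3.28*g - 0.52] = -1.29*g^2 - 2.28*g - 3.28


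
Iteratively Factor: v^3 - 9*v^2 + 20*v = (v - 5)*(v^2 - 4*v) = v*(v - 5)*(v - 4)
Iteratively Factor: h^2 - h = (h - 1)*(h)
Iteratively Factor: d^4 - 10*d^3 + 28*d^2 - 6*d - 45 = (d - 3)*(d^3 - 7*d^2 + 7*d + 15) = (d - 3)*(d + 1)*(d^2 - 8*d + 15) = (d - 3)^2*(d + 1)*(d - 5)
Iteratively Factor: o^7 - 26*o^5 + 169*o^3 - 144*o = (o)*(o^6 - 26*o^4 + 169*o^2 - 144) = o*(o - 4)*(o^5 + 4*o^4 - 10*o^3 - 40*o^2 + 9*o + 36) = o*(o - 4)*(o - 3)*(o^4 + 7*o^3 + 11*o^2 - 7*o - 12) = o*(o - 4)*(o - 3)*(o - 1)*(o^3 + 8*o^2 + 19*o + 12) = o*(o - 4)*(o - 3)*(o - 1)*(o + 3)*(o^2 + 5*o + 4) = o*(o - 4)*(o - 3)*(o - 1)*(o + 3)*(o + 4)*(o + 1)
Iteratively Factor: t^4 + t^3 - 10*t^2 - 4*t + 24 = (t - 2)*(t^3 + 3*t^2 - 4*t - 12) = (t - 2)^2*(t^2 + 5*t + 6) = (t - 2)^2*(t + 3)*(t + 2)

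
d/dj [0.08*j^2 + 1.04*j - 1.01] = 0.16*j + 1.04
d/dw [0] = 0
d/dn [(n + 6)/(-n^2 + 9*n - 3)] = (-n^2 + 9*n + (n + 6)*(2*n - 9) - 3)/(n^2 - 9*n + 3)^2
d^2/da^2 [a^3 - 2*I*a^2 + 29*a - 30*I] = 6*a - 4*I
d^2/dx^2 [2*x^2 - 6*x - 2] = 4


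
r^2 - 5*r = r*(r - 5)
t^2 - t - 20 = (t - 5)*(t + 4)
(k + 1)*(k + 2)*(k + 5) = k^3 + 8*k^2 + 17*k + 10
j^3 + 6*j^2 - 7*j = j*(j - 1)*(j + 7)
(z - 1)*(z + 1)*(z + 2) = z^3 + 2*z^2 - z - 2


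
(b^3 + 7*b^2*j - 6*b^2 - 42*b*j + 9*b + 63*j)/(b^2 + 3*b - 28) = (b^3 + 7*b^2*j - 6*b^2 - 42*b*j + 9*b + 63*j)/(b^2 + 3*b - 28)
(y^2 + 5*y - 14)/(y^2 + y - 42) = (y - 2)/(y - 6)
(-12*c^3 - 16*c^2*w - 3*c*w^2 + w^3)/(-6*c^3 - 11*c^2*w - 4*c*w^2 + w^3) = (2*c + w)/(c + w)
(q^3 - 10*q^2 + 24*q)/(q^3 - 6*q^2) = (q - 4)/q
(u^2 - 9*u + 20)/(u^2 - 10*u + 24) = (u - 5)/(u - 6)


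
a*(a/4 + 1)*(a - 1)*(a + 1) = a^4/4 + a^3 - a^2/4 - a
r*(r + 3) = r^2 + 3*r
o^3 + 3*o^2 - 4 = (o - 1)*(o + 2)^2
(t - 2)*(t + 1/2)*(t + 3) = t^3 + 3*t^2/2 - 11*t/2 - 3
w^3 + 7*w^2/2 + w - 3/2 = (w - 1/2)*(w + 1)*(w + 3)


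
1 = 1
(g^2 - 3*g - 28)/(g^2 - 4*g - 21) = (g + 4)/(g + 3)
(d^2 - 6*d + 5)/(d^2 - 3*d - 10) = (d - 1)/(d + 2)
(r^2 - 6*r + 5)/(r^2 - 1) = (r - 5)/(r + 1)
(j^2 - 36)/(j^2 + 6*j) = (j - 6)/j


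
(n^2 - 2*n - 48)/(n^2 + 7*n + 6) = (n - 8)/(n + 1)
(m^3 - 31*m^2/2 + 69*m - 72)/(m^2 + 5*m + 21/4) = 2*(2*m^3 - 31*m^2 + 138*m - 144)/(4*m^2 + 20*m + 21)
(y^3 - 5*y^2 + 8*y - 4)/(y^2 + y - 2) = (y^2 - 4*y + 4)/(y + 2)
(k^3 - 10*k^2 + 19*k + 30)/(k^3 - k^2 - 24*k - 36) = (k^2 - 4*k - 5)/(k^2 + 5*k + 6)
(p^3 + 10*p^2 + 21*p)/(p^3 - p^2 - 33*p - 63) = p*(p + 7)/(p^2 - 4*p - 21)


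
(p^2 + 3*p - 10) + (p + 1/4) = p^2 + 4*p - 39/4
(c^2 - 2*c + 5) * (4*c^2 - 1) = 4*c^4 - 8*c^3 + 19*c^2 + 2*c - 5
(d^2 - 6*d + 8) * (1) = d^2 - 6*d + 8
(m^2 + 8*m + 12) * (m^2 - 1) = m^4 + 8*m^3 + 11*m^2 - 8*m - 12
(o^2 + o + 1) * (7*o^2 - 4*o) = 7*o^4 + 3*o^3 + 3*o^2 - 4*o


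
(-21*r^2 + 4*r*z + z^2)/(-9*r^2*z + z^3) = (7*r + z)/(z*(3*r + z))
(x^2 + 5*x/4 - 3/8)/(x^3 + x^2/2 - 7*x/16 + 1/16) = 2*(2*x + 3)/(4*x^2 + 3*x - 1)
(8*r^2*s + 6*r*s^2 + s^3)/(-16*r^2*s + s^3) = (-2*r - s)/(4*r - s)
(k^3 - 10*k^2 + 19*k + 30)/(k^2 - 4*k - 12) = (k^2 - 4*k - 5)/(k + 2)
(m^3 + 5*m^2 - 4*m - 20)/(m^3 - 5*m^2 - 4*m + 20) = (m + 5)/(m - 5)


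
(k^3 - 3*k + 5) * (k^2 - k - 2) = k^5 - k^4 - 5*k^3 + 8*k^2 + k - 10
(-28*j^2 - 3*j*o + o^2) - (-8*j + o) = -28*j^2 - 3*j*o + 8*j + o^2 - o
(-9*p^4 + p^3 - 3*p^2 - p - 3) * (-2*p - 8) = 18*p^5 + 70*p^4 - 2*p^3 + 26*p^2 + 14*p + 24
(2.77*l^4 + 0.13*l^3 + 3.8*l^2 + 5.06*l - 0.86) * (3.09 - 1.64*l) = -4.5428*l^5 + 8.3461*l^4 - 5.8303*l^3 + 3.4436*l^2 + 17.0458*l - 2.6574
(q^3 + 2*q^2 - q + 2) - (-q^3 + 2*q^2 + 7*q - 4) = 2*q^3 - 8*q + 6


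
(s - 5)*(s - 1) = s^2 - 6*s + 5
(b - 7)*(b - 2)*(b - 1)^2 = b^4 - 11*b^3 + 33*b^2 - 37*b + 14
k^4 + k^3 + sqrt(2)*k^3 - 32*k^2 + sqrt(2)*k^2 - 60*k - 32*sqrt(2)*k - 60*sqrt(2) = (k - 6)*(k + 2)*(k + 5)*(k + sqrt(2))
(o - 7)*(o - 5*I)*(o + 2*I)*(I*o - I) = I*o^4 + 3*o^3 - 8*I*o^3 - 24*o^2 + 17*I*o^2 + 21*o - 80*I*o + 70*I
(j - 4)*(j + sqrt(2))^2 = j^3 - 4*j^2 + 2*sqrt(2)*j^2 - 8*sqrt(2)*j + 2*j - 8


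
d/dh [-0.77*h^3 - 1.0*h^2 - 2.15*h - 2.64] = -2.31*h^2 - 2.0*h - 2.15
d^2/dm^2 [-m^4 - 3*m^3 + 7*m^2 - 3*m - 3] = -12*m^2 - 18*m + 14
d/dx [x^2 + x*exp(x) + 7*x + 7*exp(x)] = x*exp(x) + 2*x + 8*exp(x) + 7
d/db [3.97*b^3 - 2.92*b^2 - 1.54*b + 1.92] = 11.91*b^2 - 5.84*b - 1.54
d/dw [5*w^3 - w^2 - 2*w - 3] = 15*w^2 - 2*w - 2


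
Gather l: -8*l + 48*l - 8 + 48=40*l + 40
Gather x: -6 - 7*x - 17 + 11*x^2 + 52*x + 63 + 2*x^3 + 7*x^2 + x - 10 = 2*x^3 + 18*x^2 + 46*x + 30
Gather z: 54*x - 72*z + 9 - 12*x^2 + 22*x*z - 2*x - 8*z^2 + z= -12*x^2 + 52*x - 8*z^2 + z*(22*x - 71) + 9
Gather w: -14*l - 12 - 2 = -14*l - 14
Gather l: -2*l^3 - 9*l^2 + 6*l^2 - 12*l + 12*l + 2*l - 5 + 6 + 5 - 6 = -2*l^3 - 3*l^2 + 2*l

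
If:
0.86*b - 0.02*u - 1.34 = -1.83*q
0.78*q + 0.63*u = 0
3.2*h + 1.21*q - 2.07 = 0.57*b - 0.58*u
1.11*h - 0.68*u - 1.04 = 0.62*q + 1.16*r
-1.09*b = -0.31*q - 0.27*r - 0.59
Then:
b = 0.63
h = 0.69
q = 0.43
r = -0.15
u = -0.53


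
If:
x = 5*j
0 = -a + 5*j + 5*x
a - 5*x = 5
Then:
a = 30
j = 1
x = 5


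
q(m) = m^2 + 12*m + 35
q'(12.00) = 36.00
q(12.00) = 323.00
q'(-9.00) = -6.00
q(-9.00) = 8.00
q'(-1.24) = 9.52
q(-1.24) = 21.66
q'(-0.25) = 11.50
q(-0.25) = 32.06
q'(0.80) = 13.60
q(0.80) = 45.24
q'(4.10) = 20.20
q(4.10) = 101.01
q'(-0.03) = 11.94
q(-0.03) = 34.64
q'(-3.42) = 5.16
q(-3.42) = 5.66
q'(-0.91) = 10.18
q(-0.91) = 24.91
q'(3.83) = 19.66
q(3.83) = 95.63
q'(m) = 2*m + 12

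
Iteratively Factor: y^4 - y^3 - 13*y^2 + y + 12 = (y + 1)*(y^3 - 2*y^2 - 11*y + 12) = (y - 1)*(y + 1)*(y^2 - y - 12) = (y - 1)*(y + 1)*(y + 3)*(y - 4)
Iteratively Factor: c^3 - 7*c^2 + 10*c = (c - 5)*(c^2 - 2*c) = c*(c - 5)*(c - 2)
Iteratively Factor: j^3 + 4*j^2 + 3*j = (j + 1)*(j^2 + 3*j) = j*(j + 1)*(j + 3)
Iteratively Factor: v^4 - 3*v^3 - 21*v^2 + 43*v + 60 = (v - 3)*(v^3 - 21*v - 20) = (v - 3)*(v + 1)*(v^2 - v - 20) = (v - 3)*(v + 1)*(v + 4)*(v - 5)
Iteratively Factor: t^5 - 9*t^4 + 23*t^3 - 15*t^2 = (t)*(t^4 - 9*t^3 + 23*t^2 - 15*t) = t*(t - 5)*(t^3 - 4*t^2 + 3*t) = t*(t - 5)*(t - 1)*(t^2 - 3*t) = t*(t - 5)*(t - 3)*(t - 1)*(t)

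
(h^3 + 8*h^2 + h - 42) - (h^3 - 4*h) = 8*h^2 + 5*h - 42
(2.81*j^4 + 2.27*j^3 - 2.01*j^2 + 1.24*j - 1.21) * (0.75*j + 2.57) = 2.1075*j^5 + 8.9242*j^4 + 4.3264*j^3 - 4.2357*j^2 + 2.2793*j - 3.1097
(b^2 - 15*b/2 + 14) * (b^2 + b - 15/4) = b^4 - 13*b^3/2 + 11*b^2/4 + 337*b/8 - 105/2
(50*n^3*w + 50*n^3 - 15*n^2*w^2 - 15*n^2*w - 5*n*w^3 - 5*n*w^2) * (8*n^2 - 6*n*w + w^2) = 400*n^5*w + 400*n^5 - 420*n^4*w^2 - 420*n^4*w + 100*n^3*w^3 + 100*n^3*w^2 + 15*n^2*w^4 + 15*n^2*w^3 - 5*n*w^5 - 5*n*w^4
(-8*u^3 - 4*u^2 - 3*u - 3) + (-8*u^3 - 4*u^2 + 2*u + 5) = -16*u^3 - 8*u^2 - u + 2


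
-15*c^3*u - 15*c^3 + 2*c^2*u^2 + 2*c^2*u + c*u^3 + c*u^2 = (-3*c + u)*(5*c + u)*(c*u + c)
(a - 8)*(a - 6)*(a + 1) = a^3 - 13*a^2 + 34*a + 48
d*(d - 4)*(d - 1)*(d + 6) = d^4 + d^3 - 26*d^2 + 24*d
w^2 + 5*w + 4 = (w + 1)*(w + 4)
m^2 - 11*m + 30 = (m - 6)*(m - 5)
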